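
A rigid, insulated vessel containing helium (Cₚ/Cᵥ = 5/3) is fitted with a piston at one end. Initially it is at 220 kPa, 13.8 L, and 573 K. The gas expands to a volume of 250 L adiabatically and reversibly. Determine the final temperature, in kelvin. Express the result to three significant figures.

T₂ ≈ 83.1 K

Adiabatic: T₁V₁^(γ−1) = T₂V₂^(γ−1) ⇒ T₂ = T₁ (V₁/V₂)^(γ−1).
T₂ = 573 × (13.8/250)^(2/3) = 83.07 K.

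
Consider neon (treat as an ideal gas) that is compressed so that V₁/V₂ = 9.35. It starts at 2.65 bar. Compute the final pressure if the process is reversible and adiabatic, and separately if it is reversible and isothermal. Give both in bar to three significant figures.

adiabatic: 110 bar; isothermal: 24.8 bar

For a monatomic ideal gas γ = 5/3.
Isothermal: P₂ = P₁(V₁/V₂) = 2.65×9.35 = 24.78 bar.
Adiabatic: P₂ = P₁(V₁/V₂)^γ = 2.65×9.35^(5/3) = 110 bar.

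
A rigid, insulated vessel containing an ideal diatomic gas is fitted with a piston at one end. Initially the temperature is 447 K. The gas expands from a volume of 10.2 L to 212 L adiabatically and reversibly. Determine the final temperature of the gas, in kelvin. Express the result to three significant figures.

For a reversible adiabat TV^(γ−1) is constant, so T₂ = T₁ (V₁/V₂)^(γ−1).
For a diatomic ideal gas γ = 7/5, so γ−1 = 2/5.
T₂ = 447 × (10.2/212)^(2/5) = 132.8 K.

T₂ ≈ 133 K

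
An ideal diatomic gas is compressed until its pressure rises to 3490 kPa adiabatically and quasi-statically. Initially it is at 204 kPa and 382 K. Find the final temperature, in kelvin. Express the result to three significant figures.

T₂ ≈ 860 K

Along an adiabat T P^((1−γ)/γ) is constant, so T₂ = T₁ (P₂/P₁)^((γ−1)/γ).
For a diatomic ideal gas γ = 7/5, so (γ−1)/γ = 2/7.
T₂ = 382 × (3490/204)^(2/7) = 859.8 K.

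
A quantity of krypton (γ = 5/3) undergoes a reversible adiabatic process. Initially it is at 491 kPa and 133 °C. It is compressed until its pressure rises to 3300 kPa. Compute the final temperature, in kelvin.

T₂ ≈ 870 K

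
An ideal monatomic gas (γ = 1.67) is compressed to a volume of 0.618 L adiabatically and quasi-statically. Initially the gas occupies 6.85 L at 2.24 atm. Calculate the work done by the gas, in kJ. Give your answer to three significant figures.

P₂ = P₁(V₁/V₂)^γ = 2.24×(6.85/0.618)^(1.67) = 124.4 atm.
For a reversible adiabat, W_by_gas = (P₁V₁ − P₂V₂)/(γ−1).
W_by = (227000×0.00685 − 1.261×10^7×0.000618) / (0.67) = -9308 J.

W ≈ -9.31 kJ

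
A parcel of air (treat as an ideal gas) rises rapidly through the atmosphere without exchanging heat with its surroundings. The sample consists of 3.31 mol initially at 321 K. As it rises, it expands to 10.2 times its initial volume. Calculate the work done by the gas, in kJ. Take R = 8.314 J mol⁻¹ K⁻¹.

W ≈ 13.4 kJ

Adiabatic: T₁V₁^(γ−1) = T₂V₂^(γ−1) ⇒ T₂ = T₁ (V₁/V₂)^(γ−1).
γ = 7/5 for a diatomic ideal gas, so γ−1 = 2/5.
T₂ = 321 × (1/10.2)^(2/5) = 126.8 K.
Q = 0, so ΔU = W_on_gas = nCᵥΔT with Cᵥ = R/(γ−1) = 20.79 J/(mol·K).
ΔU = 3.31 × 20.79 × (126.8 − 321) = -13360 J.
Work done by the gas = −ΔU = 13360 J.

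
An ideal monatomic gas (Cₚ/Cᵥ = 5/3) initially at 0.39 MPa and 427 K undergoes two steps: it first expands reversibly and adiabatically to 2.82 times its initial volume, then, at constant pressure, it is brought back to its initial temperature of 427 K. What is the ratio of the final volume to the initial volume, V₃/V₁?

Adiabatic step: V₂/V₁ = 2.82; T₂ = T₁·(1/2.82)^(2/3) = 213.9 K.
Isobaric step: V₃/V₂ = T₃/T₂ = 427/213.9.
V₃/V₁ = (V₂/V₁)(V₃/V₂) = 2.82 × (427/213.9) = 5.629.

V₃/V₁ ≈ 5.63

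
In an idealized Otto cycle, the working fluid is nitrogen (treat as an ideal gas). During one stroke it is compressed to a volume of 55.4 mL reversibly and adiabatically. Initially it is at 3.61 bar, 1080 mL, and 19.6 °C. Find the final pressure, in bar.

P₂ ≈ 231 bar

Since PV^γ is constant along a reversible adiabat, P₂ = P₁ (V₁/V₂)^γ.
γ = 7/5 for a diatomic ideal gas.
P₂ = 3.61 × (1080/55.4)^(7/5) = 230.9 bar.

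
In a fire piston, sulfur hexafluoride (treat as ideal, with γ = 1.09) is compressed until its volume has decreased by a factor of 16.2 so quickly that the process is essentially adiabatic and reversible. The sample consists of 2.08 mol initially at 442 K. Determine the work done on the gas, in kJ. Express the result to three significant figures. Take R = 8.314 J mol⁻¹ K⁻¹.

W ≈ 24.2 kJ

Adiabatic: T₁V₁^(γ−1) = T₂V₂^(γ−1) ⇒ T₂ = T₁ (V₁/V₂)^(γ−1).
T₂ = 442 × 16.2^(0.09) = 567.9 K.
Q = 0, so ΔU = W_on_gas = nCᵥΔT with Cᵥ = R/(γ−1) = 92.38 J/(mol·K).
ΔU = 2.08 × 92.38 × (567.9 − 442) = 24190 J.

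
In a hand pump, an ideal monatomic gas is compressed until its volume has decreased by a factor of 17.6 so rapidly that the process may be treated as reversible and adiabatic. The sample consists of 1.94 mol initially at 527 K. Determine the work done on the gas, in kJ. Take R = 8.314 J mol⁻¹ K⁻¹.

For a reversible adiabat TV^(γ−1) is constant, so T₂ = T₁ (V₁/V₂)^(γ−1).
γ = 5/3 for a monatomic ideal gas, so γ−1 = 2/3.
T₂ = 527 × 17.6^(2/3) = 3566 K.
Q = 0, so ΔU = W_on_gas = nCᵥΔT with Cᵥ = R/(γ−1) = 12.47 J/(mol·K).
ΔU = 1.94 × 12.47 × (3566 − 527) = 73520 J.

W ≈ 73.5 kJ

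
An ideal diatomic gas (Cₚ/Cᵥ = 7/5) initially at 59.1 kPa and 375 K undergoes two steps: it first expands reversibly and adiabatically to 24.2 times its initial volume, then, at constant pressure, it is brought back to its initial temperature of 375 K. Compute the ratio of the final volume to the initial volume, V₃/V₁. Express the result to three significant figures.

V₃/V₁ ≈ 86.6

Adiabatic step: V₂/V₁ = 24.2; T₂ = T₁·(1/24.2)^(2/5) = 104.8 K.
Isobaric step: V₃/V₂ = T₃/T₂ = 375/104.8.
V₃/V₁ = (V₂/V₁)(V₃/V₂) = 24.2 × (375/104.8) = 86.56.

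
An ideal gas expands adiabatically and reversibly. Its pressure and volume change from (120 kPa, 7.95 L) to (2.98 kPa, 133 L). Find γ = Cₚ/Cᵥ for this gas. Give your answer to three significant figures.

γ ≈ 1.31

PV^γ = const ⇒ γ = ln(P₂/P₁) / ln(V₁/V₂).
γ = ln(2.98/120) / ln(7.95/133) = 1.312.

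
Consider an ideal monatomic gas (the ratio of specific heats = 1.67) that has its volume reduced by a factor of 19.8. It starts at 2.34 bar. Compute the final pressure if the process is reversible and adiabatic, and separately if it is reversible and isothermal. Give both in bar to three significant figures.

Isothermal: P₂ = P₁(V₁/V₂) = 2.34×19.8 = 46.33 bar.
Adiabatic: P₂ = P₁(V₁/V₂)^γ = 2.34×19.8^(1.67) = 342.5 bar.

adiabatic: 342 bar; isothermal: 46.3 bar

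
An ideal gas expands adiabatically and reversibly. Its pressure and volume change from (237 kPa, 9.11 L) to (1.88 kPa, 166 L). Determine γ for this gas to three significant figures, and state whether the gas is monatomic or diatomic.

γ ≈ 1.67; monatomic

PV^γ = const ⇒ γ = ln(P₂/P₁) / ln(V₁/V₂).
γ = ln(1.88/237) / ln(9.11/166) = 1.666.
γ ≈ 1.67 is close to 5/3, so the gas is monatomic.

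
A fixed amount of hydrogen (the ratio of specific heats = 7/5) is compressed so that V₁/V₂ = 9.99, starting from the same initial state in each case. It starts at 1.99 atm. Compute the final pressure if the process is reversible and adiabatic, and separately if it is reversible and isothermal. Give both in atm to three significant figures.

adiabatic: 49.9 atm; isothermal: 19.9 atm

Isothermal: P₂ = P₁(V₁/V₂) = 1.99×9.99 = 19.88 atm.
Adiabatic: P₂ = P₁(V₁/V₂)^γ = 1.99×9.99^(7/5) = 49.92 atm.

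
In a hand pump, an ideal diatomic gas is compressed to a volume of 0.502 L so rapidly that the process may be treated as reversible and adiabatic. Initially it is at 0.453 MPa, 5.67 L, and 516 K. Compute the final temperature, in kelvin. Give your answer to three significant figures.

T₂ ≈ 1360 K

For a reversible adiabat TV^(γ−1) is constant, so T₂ = T₁ (V₁/V₂)^(γ−1).
γ = 7/5 for a diatomic ideal gas.
T₂ = 516 × (5.67/0.502)^(2/5) = 1361 K.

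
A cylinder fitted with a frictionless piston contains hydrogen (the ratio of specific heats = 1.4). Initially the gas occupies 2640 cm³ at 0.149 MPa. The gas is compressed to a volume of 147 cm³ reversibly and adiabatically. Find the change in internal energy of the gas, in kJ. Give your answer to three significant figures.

ΔU ≈ 2.14 kJ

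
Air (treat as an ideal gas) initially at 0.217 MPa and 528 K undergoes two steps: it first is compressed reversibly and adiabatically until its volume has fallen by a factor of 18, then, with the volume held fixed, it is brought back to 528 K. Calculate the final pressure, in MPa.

For a diatomic ideal gas γ = 7/5.
Adiabatic step (PV^γ = const): P₂ = 0.217×18^(7/5) = 12.41 MPa; T₂ = 528×18^(2/5) = 1678 K.
Isochoric: P₃ = P₂(T₃/T₂) = 12.41 × (528/1678) = 3.906 MPa.

P₃ ≈ 3.91 MPa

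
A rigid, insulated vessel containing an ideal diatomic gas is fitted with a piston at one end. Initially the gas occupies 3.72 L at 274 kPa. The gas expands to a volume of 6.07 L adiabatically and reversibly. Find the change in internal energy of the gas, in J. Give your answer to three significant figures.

ΔU ≈ -453 J

γ = 7/5 for a diatomic ideal gas.
P₂ = P₁(V₁/V₂)^γ = 274×(3.72/6.07)^(7/5) = 138.1 kPa.
For a reversible adiabat, W_by_gas = (P₁V₁ − P₂V₂)/(γ−1).
W_by = (274000×0.00372 − 138100×0.00607) / (2/5) = 453.2 J.
Q = 0 ⇒ ΔU = −W_by = -453.2 J.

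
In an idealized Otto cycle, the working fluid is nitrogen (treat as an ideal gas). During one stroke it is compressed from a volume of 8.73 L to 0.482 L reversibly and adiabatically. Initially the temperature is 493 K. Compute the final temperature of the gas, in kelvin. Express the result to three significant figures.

T₂ ≈ 1570 K

For a reversible adiabat TV^(γ−1) is constant, so T₂ = T₁ (V₁/V₂)^(γ−1).
For a diatomic ideal gas γ = 7/5, so γ−1 = 2/5.
T₂ = 493 × (8.73/0.482)^(2/5) = 1570 K.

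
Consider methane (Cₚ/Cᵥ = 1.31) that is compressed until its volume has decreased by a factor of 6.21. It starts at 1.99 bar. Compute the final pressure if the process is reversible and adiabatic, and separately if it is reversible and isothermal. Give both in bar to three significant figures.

adiabatic: 21.8 bar; isothermal: 12.4 bar

Isothermal: P₂ = P₁(V₁/V₂) = 1.99×6.21 = 12.36 bar.
Adiabatic: P₂ = P₁(V₁/V₂)^γ = 1.99×6.21^(1.31) = 21.77 bar.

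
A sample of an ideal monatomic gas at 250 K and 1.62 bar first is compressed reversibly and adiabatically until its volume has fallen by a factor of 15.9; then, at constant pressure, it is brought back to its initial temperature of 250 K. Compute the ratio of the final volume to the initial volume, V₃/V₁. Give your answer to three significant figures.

V₃/V₁ ≈ 0.00995

For a monatomic ideal gas γ = 5/3.
Adiabatic step: V₂/V₁ = 0.06289; T₂ = T₁·15.9^(2/3) = 1581 K.
Isobaric step: V₃/V₂ = T₃/T₂ = 250/1581.
V₃/V₁ = (V₂/V₁)(V₃/V₂) = 0.06289 × (250/1581) = 0.009947.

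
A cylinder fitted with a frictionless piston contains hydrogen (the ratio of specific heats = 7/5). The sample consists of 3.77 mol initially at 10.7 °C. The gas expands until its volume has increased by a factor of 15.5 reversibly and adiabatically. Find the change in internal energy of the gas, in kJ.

Adiabatic: T₁V₁^(γ−1) = T₂V₂^(γ−1) ⇒ T₂ = T₁ (V₁/V₂)^(γ−1).
T₁ = 10.7 °C = 283.8 K.
T₂ = 283.8 × (1/15.5)^(2/5) = 94.83 K.
Q = 0, so ΔU = W_on_gas = nCᵥΔT with Cᵥ = R/(γ−1) = 20.79 J/(mol·K).
ΔU = 3.77 × 20.79 × (94.83 − 283.8) = -14810 J.

ΔU ≈ -14.8 kJ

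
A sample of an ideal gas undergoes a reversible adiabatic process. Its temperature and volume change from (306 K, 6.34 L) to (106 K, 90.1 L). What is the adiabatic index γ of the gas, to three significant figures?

TV^(γ−1) = const ⇒ γ − 1 = ln(T₂/T₁) / ln(V₁/V₂).
γ = 1 + ln(106/306) / ln(6.34/90.1) = 1.399.

γ ≈ 1.40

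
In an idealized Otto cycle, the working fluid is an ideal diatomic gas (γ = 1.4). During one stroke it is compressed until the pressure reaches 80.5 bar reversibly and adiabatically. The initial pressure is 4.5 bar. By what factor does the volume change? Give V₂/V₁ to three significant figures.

V₂/V₁ ≈ 0.127

From PV^γ = const, V₂/V₁ = (P₁/P₂)^(1/γ).
V₂/V₁ = (4.5/80.5)^(0.714) = 0.1274.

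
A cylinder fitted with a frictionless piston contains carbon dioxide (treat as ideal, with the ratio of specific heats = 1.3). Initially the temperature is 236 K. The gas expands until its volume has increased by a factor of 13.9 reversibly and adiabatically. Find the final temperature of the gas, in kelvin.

For a reversible adiabat TV^(γ−1) is constant, so T₂ = T₁ (V₁/V₂)^(γ−1).
T₂ = 236 × (1/13.9)^(0.3) = 107.2 K.

T₂ ≈ 107 K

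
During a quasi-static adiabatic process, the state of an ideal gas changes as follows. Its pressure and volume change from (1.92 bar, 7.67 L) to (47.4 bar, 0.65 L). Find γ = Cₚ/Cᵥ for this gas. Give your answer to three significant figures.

PV^γ = const ⇒ γ = ln(P₂/P₁) / ln(V₁/V₂).
γ = ln(47.4/1.92) / ln(7.67/0.65) = 1.299.

γ ≈ 1.30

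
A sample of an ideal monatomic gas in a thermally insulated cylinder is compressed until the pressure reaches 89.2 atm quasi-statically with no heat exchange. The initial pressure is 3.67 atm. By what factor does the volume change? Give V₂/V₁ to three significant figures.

From PV^γ = const, V₂/V₁ = (P₁/P₂)^(1/γ).
For a monatomic ideal gas γ = 5/3.
V₂/V₁ = (3.67/89.2)^(3/5) = 0.1474.

V₂/V₁ ≈ 0.147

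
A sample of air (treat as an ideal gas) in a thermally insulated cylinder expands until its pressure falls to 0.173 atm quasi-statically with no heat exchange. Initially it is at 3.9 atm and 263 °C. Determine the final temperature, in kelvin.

Adiabatic: T₂/T₁ = (P₂/P₁)^((γ−1)/γ).
For a diatomic ideal gas γ = 7/5, so (γ−1)/γ = 2/7.
T₁ = 263 °C = 536.1 K.
T₂ = 536.1 × (0.173/3.9)^(2/7) = 220.1 K.

T₂ ≈ 220 K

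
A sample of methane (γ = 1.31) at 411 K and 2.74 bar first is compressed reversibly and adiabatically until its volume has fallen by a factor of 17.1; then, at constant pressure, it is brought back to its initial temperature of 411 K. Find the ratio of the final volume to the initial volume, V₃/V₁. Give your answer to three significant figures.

V₃/V₁ ≈ 0.0243

Adiabatic step: V₂/V₁ = 0.05848; T₂ = T₁·17.1^(0.31) = 991 K.
Isobaric step: V₃/V₂ = T₃/T₂ = 411/991.
V₃/V₁ = (V₂/V₁)(V₃/V₂) = 0.05848 × (411/991) = 0.02425.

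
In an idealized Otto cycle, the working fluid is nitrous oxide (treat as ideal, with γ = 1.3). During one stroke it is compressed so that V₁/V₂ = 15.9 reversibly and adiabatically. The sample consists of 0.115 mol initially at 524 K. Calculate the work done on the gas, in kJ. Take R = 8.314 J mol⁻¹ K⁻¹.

W ≈ 2.16 kJ

For a reversible adiabat TV^(γ−1) is constant, so T₂ = T₁ (V₁/V₂)^(γ−1).
T₂ = 524 × 15.9^(0.3) = 1202 K.
Q = 0, so ΔU = W_on_gas = nCᵥΔT with Cᵥ = R/(γ−1) = 27.71 J/(mol·K).
ΔU = 0.115 × 27.71 × (1202 − 524) = 2159 J.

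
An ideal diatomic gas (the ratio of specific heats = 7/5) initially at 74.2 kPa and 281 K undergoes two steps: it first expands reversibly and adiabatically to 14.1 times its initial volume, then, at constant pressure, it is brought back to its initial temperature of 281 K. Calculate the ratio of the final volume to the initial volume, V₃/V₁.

Adiabatic step: V₂/V₁ = 14.1; T₂ = T₁·(1/14.1)^(2/5) = 97.5 K.
Isobaric step: V₃/V₂ = T₃/T₂ = 281/97.5.
V₃/V₁ = (V₂/V₁)(V₃/V₂) = 14.1 × (281/97.5) = 40.64.

V₃/V₁ ≈ 40.6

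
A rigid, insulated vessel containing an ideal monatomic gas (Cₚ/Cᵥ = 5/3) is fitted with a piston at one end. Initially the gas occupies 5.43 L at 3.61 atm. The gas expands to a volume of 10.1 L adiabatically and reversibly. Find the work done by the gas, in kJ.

P₂ = P₁(V₁/V₂)^γ = 3.61×(5.43/10.1)^(5/3) = 1.283 atm.
For a reversible adiabat, W_by_gas = (P₁V₁ − P₂V₂)/(γ−1).
W_by = (365800×0.00543 − 130000×0.0101) / (2/3) = 1009 J.

W ≈ 1.01 kJ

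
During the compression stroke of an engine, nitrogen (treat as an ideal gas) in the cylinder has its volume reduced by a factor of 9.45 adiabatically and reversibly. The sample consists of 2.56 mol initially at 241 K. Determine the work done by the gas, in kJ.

For a reversible adiabat TV^(γ−1) is constant, so T₂ = T₁ (V₁/V₂)^(γ−1).
γ = 7/5 for a diatomic ideal gas, so γ−1 = 2/5.
T₂ = 241 × 9.45^(2/5) = 591.8 K.
Q = 0, so ΔU = W_on_gas = nCᵥΔT with Cᵥ = R/(γ−1) = 20.79 J/(mol·K).
ΔU = 2.56 × 20.79 × (591.8 − 241) = 18670 J.
Work done by the gas = −ΔU = -18670 J.

W ≈ -18.7 kJ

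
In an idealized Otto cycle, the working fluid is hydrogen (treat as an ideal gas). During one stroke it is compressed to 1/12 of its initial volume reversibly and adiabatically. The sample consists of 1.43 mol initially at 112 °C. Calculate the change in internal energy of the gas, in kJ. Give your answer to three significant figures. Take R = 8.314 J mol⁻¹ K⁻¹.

Adiabatic: T₁V₁^(γ−1) = T₂V₂^(γ−1) ⇒ T₂ = T₁ (V₁/V₂)^(γ−1).
γ = 7/5 for a diatomic ideal gas, so γ−1 = 2/5.
T₁ = 112 °C = 385.1 K.
T₂ = 385.1 × 12^(2/5) = 1041 K.
Q = 0, so ΔU = W_on_gas = nCᵥΔT with Cᵥ = R/(γ−1) = 20.79 J/(mol·K).
ΔU = 1.43 × 20.79 × (1041 − 385.1) = 19480 J.

ΔU ≈ 19.5 kJ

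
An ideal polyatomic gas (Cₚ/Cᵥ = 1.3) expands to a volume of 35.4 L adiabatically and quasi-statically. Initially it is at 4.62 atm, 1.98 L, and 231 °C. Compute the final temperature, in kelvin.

T₂ ≈ 212 K

Adiabatic: T₁V₁^(γ−1) = T₂V₂^(γ−1) ⇒ T₂ = T₁ (V₁/V₂)^(γ−1).
T₁ = 231 °C = 504.1 K.
T₂ = 504.1 × (1.98/35.4)^(0.3) = 212.3 K.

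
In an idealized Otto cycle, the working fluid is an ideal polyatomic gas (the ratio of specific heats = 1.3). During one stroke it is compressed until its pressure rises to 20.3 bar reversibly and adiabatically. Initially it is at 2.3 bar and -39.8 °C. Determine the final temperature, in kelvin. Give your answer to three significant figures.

T₂ ≈ 386 K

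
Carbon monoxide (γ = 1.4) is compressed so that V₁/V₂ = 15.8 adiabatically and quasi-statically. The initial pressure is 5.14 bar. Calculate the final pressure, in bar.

Since PV^γ is constant along a reversible adiabat, P₂ = P₁ (V₁/V₂)^γ.
P₂ = 5.14 × 15.8^(1.4) = 245 bar.

P₂ ≈ 245 bar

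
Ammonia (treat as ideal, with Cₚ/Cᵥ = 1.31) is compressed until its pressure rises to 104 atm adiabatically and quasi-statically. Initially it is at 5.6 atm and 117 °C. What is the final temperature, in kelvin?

T₂ ≈ 779 K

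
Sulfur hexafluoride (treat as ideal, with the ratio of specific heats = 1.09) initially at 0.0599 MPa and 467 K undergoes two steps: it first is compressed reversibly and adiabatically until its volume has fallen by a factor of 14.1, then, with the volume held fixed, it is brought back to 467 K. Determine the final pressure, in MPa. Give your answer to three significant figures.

P₃ ≈ 0.845 MPa

Adiabatic step (PV^γ = const): P₂ = 0.0599×14.1^(1.09) = 1.072 MPa; T₂ = 467×14.1^(0.09) = 592.6 K.
Isochoric: P₃ = P₂(T₃/T₂) = 1.072 × (467/592.6) = 0.8446 MPa.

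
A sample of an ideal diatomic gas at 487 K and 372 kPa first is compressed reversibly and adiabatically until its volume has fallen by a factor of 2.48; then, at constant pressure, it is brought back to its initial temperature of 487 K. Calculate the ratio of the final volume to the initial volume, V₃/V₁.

For a diatomic ideal gas γ = 7/5.
Adiabatic step: V₂/V₁ = 0.4032; T₂ = T₁·2.48^(2/5) = 700.3 K.
Isobaric step: V₃/V₂ = T₃/T₂ = 487/700.3.
V₃/V₁ = (V₂/V₁)(V₃/V₂) = 0.4032 × (487/700.3) = 0.2804.

V₃/V₁ ≈ 0.280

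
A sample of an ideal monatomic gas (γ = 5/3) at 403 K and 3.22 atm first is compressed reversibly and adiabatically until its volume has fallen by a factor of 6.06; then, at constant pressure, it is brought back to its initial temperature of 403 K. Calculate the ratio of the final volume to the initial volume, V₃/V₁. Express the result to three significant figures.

V₃/V₁ ≈ 0.0496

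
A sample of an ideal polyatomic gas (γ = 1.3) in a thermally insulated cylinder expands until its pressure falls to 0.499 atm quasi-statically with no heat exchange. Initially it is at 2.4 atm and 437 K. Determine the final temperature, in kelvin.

Along an adiabat T P^((1−γ)/γ) is constant, so T₂ = T₁ (P₂/P₁)^((γ−1)/γ).
T₂ = 437 × (0.499/2.4)^(0.231) = 304.1 K.

T₂ ≈ 304 K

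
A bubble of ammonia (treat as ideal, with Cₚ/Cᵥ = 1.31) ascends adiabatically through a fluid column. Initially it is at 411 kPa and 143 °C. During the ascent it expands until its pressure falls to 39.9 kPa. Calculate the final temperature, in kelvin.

T₂ ≈ 240 K

Along an adiabat T P^((1−γ)/γ) is constant, so T₂ = T₁ (P₂/P₁)^((γ−1)/γ).
T₁ = 143 °C = 416.1 K.
T₂ = 416.1 × (39.9/411)^(0.237) = 239.6 K.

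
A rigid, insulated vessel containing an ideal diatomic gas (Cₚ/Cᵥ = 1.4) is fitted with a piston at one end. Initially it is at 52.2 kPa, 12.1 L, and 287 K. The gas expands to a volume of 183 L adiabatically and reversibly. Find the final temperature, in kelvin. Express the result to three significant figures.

T₂ ≈ 96.8 K

For a reversible adiabat TV^(γ−1) is constant, so T₂ = T₁ (V₁/V₂)^(γ−1).
T₂ = 287 × (12.1/183)^(0.4) = 96.83 K.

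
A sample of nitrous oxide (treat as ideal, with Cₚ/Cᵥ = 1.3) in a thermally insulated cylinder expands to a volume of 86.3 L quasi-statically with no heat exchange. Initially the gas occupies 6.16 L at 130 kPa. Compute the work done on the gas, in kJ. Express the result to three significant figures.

P₂ = P₁(V₁/V₂)^γ = 130×(6.16/86.3)^(1.3) = 4.203 kPa.
For a reversible adiabat, W_by_gas = (P₁V₁ − P₂V₂)/(γ−1).
W_by = (130000×0.00616 − 4203×0.0863) / (0.3) = 1460 J.
W_on_gas = −W_by = -1460 J.

W ≈ -1.46 kJ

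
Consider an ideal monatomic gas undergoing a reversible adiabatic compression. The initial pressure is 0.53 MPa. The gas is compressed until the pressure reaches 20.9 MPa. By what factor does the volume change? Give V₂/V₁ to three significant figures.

V₂/V₁ ≈ 0.110

From PV^γ = const, V₂/V₁ = (P₁/P₂)^(1/γ).
For a monatomic ideal gas γ = 5/3.
V₂/V₁ = (0.53/20.9)^(3/5) = 0.1103.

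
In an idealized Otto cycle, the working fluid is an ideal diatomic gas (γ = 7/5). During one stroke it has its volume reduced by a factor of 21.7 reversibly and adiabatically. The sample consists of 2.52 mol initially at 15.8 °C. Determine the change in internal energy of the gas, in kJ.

Adiabatic: T₁V₁^(γ−1) = T₂V₂^(γ−1) ⇒ T₂ = T₁ (V₁/V₂)^(γ−1).
T₁ = 15.8 °C = 288.9 K.
T₂ = 288.9 × 21.7^(2/5) = 989.5 K.
Q = 0, so ΔU = W_on_gas = nCᵥΔT with Cᵥ = R/(γ−1) = 20.79 J/(mol·K).
ΔU = 2.52 × 20.79 × (989.5 − 288.9) = 36690 J.

ΔU ≈ 36.7 kJ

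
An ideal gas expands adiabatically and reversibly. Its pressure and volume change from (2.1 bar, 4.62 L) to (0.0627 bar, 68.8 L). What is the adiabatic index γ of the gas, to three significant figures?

γ ≈ 1.30

PV^γ = const ⇒ γ = ln(P₂/P₁) / ln(V₁/V₂).
γ = ln(0.0627/2.1) / ln(4.62/68.8) = 1.3.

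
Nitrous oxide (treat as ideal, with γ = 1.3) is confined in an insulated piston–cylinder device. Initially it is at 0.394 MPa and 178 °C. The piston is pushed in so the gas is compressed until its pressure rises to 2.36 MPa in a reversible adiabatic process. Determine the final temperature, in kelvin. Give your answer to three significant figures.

Along an adiabat T P^((1−γ)/γ) is constant, so T₂ = T₁ (P₂/P₁)^((γ−1)/γ).
T₁ = 178 °C = 451.1 K.
T₂ = 451.1 × (2.36/0.394)^(0.231) = 681.9 K.

T₂ ≈ 682 K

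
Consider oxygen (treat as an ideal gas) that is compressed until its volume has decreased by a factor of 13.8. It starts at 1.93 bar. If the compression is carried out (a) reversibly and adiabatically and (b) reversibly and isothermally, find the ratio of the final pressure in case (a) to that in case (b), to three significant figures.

For a diatomic ideal gas γ = 7/5.
Isothermal: P_b = P₁(V₁/V₂) = 1.93×13.8.
Adiabatic: P_a = P₁(V₁/V₂)^γ = 1.93×13.8^(7/5).
P_a/P_b = (V₁/V₂)^(γ−1) = 13.8^(2/5) = 2.857.

P_adiabatic / P_isothermal ≈ 2.86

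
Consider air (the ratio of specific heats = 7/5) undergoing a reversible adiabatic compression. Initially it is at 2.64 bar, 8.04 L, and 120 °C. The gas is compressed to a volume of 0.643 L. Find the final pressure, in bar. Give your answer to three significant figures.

P₂ ≈ 90.7 bar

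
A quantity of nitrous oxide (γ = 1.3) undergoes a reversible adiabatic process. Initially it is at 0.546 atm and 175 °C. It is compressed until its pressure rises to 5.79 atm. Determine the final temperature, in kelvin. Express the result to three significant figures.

T₂ ≈ 773 K

Along an adiabat T P^((1−γ)/γ) is constant, so T₂ = T₁ (P₂/P₁)^((γ−1)/γ).
T₁ = 175 °C = 448.1 K.
T₂ = 448.1 × (5.79/0.546)^(0.231) = 772.8 K.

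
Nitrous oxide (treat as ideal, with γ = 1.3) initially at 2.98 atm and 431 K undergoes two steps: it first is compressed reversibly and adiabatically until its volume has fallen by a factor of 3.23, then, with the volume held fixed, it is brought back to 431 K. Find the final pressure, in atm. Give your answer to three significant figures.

P₃ ≈ 9.63 atm

Adiabatic step (PV^γ = const): P₂ = 2.98×3.23^(1.3) = 13.68 atm; T₂ = 431×3.23^(0.3) = 612.7 K.
Isochoric: P₃ = P₂(T₃/T₂) = 13.68 × (431/612.7) = 9.625 atm.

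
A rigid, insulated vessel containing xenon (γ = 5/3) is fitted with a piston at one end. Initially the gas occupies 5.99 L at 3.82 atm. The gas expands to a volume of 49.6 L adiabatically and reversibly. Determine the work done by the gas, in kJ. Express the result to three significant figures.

P₂ = P₁(V₁/V₂)^γ = 3.82×(5.99/49.6)^(5/3) = 0.1127 atm.
For a reversible adiabat, W_by_gas = (P₁V₁ − P₂V₂)/(γ−1).
W_by = (387100×0.00599 − 11420×0.0496) / (2/3) = 2628 J.

W ≈ 2.63 kJ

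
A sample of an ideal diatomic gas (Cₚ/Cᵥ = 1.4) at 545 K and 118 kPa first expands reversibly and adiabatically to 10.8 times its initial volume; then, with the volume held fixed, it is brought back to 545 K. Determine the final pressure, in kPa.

P₃ ≈ 10.9 kPa

Adiabatic step (PV^γ = const): P₂ = 118×(1/10.8)^(1.4) = 4.218 kPa; T₂ = 545×(1/10.8)^(0.4) = 210.4 K.
Isochoric: P₃ = P₂(T₃/T₂) = 4.218 × (545/210.4) = 10.93 kPa.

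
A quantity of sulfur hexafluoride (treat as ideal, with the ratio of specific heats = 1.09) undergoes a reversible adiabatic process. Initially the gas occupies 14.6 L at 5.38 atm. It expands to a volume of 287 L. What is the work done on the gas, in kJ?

W ≈ -20.8 kJ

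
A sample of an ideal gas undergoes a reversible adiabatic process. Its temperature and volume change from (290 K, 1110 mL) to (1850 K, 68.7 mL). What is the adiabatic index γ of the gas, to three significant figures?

TV^(γ−1) = const ⇒ γ − 1 = ln(T₂/T₁) / ln(V₁/V₂).
γ = 1 + ln(1850/290) / ln(1110/68.7) = 1.666.

γ ≈ 1.67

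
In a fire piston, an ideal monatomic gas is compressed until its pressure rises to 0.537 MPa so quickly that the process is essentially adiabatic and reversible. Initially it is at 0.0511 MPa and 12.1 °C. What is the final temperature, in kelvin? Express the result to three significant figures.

Along an adiabat T P^((1−γ)/γ) is constant, so T₂ = T₁ (P₂/P₁)^((γ−1)/γ).
For a monatomic ideal gas γ = 5/3, so (γ−1)/γ = 2/5.
T₁ = 12.1 °C = 285.2 K.
T₂ = 285.2 × (0.537/0.0511)^(2/5) = 730.9 K.

T₂ ≈ 731 K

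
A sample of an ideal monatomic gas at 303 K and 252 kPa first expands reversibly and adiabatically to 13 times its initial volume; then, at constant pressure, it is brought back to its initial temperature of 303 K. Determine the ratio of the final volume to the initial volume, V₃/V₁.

V₃/V₁ ≈ 71.9

For a monatomic ideal gas γ = 5/3.
Adiabatic step: V₂/V₁ = 13; T₂ = T₁·(1/13)^(2/3) = 54.8 K.
Isobaric step: V₃/V₂ = T₃/T₂ = 303/54.8.
V₃/V₁ = (V₂/V₁)(V₃/V₂) = 13 × (303/54.8) = 71.87.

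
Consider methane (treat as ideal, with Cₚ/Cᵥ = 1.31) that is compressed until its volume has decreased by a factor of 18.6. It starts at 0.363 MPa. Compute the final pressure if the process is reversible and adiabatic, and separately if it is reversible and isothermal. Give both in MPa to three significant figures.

Isothermal: P₂ = P₁(V₁/V₂) = 0.363×18.6 = 6.752 MPa.
Adiabatic: P₂ = P₁(V₁/V₂)^γ = 0.363×18.6^(1.31) = 16.71 MPa.

adiabatic: 16.7 MPa; isothermal: 6.75 MPa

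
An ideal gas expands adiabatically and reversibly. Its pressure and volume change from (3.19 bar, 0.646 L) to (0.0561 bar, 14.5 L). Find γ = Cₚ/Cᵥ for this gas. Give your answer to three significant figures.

γ ≈ 1.30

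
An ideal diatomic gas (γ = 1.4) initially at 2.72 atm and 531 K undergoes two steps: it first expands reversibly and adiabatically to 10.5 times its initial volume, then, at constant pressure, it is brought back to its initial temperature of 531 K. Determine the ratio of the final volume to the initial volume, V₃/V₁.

V₃/V₁ ≈ 26.9

Adiabatic step: V₂/V₁ = 10.5; T₂ = T₁·(1/10.5)^(0.4) = 207.3 K.
Isobaric step: V₃/V₂ = T₃/T₂ = 531/207.3.
V₃/V₁ = (V₂/V₁)(V₃/V₂) = 10.5 × (531/207.3) = 26.89.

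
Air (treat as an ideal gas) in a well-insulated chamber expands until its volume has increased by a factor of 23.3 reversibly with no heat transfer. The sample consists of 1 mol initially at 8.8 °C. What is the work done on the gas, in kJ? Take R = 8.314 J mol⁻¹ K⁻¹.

For a reversible adiabat TV^(γ−1) is constant, so T₂ = T₁ (V₁/V₂)^(γ−1).
γ = 7/5 for a diatomic ideal gas, so γ−1 = 2/5.
T₁ = 8.8 °C = 281.9 K.
T₂ = 281.9 × (1/23.3)^(2/5) = 80.03 K.
Q = 0, so ΔU = W_on_gas = nCᵥΔT with Cᵥ = R/(γ−1) = 20.79 J/(mol·K).
ΔU = 1 × 20.79 × (80.03 − 281.9) = -4197 J.

W ≈ -4.20 kJ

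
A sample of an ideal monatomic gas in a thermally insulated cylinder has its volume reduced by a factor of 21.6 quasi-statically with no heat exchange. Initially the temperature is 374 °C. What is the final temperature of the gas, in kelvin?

T₂ ≈ 5020 K

Adiabatic: T₁V₁^(γ−1) = T₂V₂^(γ−1) ⇒ T₂ = T₁ (V₁/V₂)^(γ−1).
For a monatomic ideal gas γ = 5/3, so γ−1 = 2/3.
T₁ = 374 °C = 647.1 K.
T₂ = 647.1 × 21.6^(2/3) = 5019 K.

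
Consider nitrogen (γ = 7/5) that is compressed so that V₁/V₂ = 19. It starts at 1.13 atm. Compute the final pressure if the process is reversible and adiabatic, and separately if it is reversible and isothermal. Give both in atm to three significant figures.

adiabatic: 69.7 atm; isothermal: 21.5 atm

Isothermal: P₂ = P₁(V₁/V₂) = 1.13×19 = 21.47 atm.
Adiabatic: P₂ = P₁(V₁/V₂)^γ = 1.13×19^(7/5) = 69.72 atm.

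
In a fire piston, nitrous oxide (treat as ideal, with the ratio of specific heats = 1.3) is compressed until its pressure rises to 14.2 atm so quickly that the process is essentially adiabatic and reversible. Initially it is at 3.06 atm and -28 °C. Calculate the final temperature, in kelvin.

T₂ ≈ 349 K

Along an adiabat T P^((1−γ)/γ) is constant, so T₂ = T₁ (P₂/P₁)^((γ−1)/γ).
T₁ = -28 °C = 245.1 K.
T₂ = 245.1 × (14.2/3.06)^(0.231) = 349.3 K.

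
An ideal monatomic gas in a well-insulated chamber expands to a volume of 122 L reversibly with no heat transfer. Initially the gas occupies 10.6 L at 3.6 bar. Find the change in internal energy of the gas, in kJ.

γ = 5/3 for a monatomic ideal gas.
P₂ = P₁(V₁/V₂)^γ = 3.6×(10.6/122)^(5/3) = 0.06136 bar.
For a reversible adiabat, W_by_gas = (P₁V₁ − P₂V₂)/(γ−1).
W_by = (360000×0.0106 − 6136×0.122) / (2/3) = 4601 J.
Q = 0 ⇒ ΔU = −W_by = -4601 J.

ΔU ≈ -4.60 kJ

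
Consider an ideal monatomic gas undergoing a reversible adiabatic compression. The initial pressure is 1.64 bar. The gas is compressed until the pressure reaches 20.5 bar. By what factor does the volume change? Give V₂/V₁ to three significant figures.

V₂/V₁ ≈ 0.220

From PV^γ = const, V₂/V₁ = (P₁/P₂)^(1/γ).
For a monatomic ideal gas γ = 5/3.
V₂/V₁ = (1.64/20.5)^(3/5) = 0.2197.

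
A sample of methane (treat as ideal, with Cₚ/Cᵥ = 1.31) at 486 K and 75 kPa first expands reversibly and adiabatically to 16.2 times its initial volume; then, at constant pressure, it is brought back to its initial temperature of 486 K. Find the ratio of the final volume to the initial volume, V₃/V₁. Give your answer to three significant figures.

V₃/V₁ ≈ 38.4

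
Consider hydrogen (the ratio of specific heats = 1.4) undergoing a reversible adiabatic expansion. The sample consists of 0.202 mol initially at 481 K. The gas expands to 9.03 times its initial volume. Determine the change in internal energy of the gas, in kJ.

For a reversible adiabat TV^(γ−1) is constant, so T₂ = T₁ (V₁/V₂)^(γ−1).
T₂ = 481 × (1/9.03)^(0.4) = 199.5 K.
Q = 0, so ΔU = W_on_gas = nCᵥΔT with Cᵥ = R/(γ−1) = 20.79 J/(mol·K).
ΔU = 0.202 × 20.79 × (199.5 − 481) = -1182 J.

ΔU ≈ -1.18 kJ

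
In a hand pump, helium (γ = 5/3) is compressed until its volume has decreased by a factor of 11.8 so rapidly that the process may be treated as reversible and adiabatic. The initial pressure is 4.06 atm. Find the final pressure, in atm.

P₂ ≈ 248 atm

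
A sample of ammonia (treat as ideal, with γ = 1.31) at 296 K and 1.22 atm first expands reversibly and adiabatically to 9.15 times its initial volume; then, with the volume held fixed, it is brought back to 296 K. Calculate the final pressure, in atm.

P₃ ≈ 0.133 atm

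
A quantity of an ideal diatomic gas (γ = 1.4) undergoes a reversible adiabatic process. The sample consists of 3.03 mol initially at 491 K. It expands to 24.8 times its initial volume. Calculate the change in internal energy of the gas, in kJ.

For a reversible adiabat TV^(γ−1) is constant, so T₂ = T₁ (V₁/V₂)^(γ−1).
T₂ = 491 × (1/24.8)^(0.4) = 135.9 K.
Q = 0, so ΔU = W_on_gas = nCᵥΔT with Cᵥ = R/(γ−1) = 20.79 J/(mol·K).
ΔU = 3.03 × 20.79 × (135.9 − 491) = -22360 J.

ΔU ≈ -22.4 kJ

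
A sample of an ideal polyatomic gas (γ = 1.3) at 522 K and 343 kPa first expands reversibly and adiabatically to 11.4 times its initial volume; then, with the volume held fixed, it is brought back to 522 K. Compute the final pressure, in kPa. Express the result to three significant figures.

P₃ ≈ 30.1 kPa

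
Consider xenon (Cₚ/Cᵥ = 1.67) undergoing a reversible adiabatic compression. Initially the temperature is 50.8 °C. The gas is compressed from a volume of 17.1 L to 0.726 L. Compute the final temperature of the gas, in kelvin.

For a reversible adiabat TV^(γ−1) is constant, so T₂ = T₁ (V₁/V₂)^(γ−1).
T₁ = 50.8 °C = 323.9 K.
T₂ = 323.9 × (17.1/0.726)^(0.67) = 2690 K.

T₂ ≈ 2690 K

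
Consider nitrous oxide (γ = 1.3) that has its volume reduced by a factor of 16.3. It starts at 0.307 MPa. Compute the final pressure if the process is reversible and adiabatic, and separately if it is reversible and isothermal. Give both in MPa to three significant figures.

Isothermal: P₂ = P₁(V₁/V₂) = 0.307×16.3 = 5.004 MPa.
Adiabatic: P₂ = P₁(V₁/V₂)^γ = 0.307×16.3^(1.3) = 11.56 MPa.

adiabatic: 11.6 MPa; isothermal: 5.00 MPa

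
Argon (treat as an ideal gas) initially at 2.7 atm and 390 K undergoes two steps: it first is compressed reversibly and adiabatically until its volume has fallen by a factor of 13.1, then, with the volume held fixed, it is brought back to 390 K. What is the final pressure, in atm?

For a monatomic ideal gas γ = 5/3.
Adiabatic step (PV^γ = const): P₂ = 2.7×13.1^(5/3) = 196.6 atm; T₂ = 390×13.1^(2/3) = 2167 K.
Isochoric: P₃ = P₂(T₃/T₂) = 196.6 × (390/2167) = 35.37 atm.

P₃ ≈ 35.4 atm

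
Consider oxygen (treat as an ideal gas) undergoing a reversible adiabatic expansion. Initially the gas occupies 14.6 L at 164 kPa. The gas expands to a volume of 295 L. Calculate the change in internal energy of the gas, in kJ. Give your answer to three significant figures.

ΔU ≈ -4.19 kJ

γ = 7/5 for a diatomic ideal gas.
P₂ = P₁(V₁/V₂)^γ = 164×(14.6/295)^(7/5) = 2.439 kPa.
For a reversible adiabat, W_by_gas = (P₁V₁ − P₂V₂)/(γ−1).
W_by = (164000×0.0146 − 2439×0.295) / (2/5) = 4187 J.
Q = 0 ⇒ ΔU = −W_by = -4187 J.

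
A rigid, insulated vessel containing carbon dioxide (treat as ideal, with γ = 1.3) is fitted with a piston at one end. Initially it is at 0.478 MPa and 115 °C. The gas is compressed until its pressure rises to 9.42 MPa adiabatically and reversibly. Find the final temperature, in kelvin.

T₂ ≈ 772 K

Adiabatic: T₂/T₁ = (P₂/P₁)^((γ−1)/γ).
T₁ = 115 °C = 388.1 K.
T₂ = 388.1 × (9.42/0.478)^(0.231) = 772.3 K.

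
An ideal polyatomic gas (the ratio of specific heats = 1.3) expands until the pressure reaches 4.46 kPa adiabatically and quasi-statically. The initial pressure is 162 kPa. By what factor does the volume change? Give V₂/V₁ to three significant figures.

V₂/V₁ ≈ 15.9

From PV^γ = const, V₂/V₁ = (P₁/P₂)^(1/γ).
V₂/V₁ = (162/4.46)^(0.769) = 15.85.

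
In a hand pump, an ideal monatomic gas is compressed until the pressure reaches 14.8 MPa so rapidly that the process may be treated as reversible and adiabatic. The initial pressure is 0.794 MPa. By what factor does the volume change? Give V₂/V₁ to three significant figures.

V₂/V₁ ≈ 0.173

From PV^γ = const, V₂/V₁ = (P₁/P₂)^(1/γ).
For a monatomic ideal gas γ = 5/3.
V₂/V₁ = (0.794/14.8)^(3/5) = 0.1729.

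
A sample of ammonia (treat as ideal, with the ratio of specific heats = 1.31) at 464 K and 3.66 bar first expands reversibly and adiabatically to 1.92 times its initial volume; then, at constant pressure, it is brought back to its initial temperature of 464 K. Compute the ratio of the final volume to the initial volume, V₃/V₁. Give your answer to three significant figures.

V₃/V₁ ≈ 2.35

Adiabatic step: V₂/V₁ = 1.92; T₂ = T₁·(1/1.92)^(0.31) = 379 K.
Isobaric step: V₃/V₂ = T₃/T₂ = 464/379.
V₃/V₁ = (V₂/V₁)(V₃/V₂) = 1.92 × (464/379) = 2.35.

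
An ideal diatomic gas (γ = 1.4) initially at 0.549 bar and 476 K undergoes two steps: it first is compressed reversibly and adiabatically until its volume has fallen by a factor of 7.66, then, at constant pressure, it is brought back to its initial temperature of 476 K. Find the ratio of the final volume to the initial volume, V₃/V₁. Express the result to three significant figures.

Adiabatic step: V₂/V₁ = 0.1305; T₂ = T₁·7.66^(0.4) = 1075 K.
Isobaric step: V₃/V₂ = T₃/T₂ = 476/1075.
V₃/V₁ = (V₂/V₁)(V₃/V₂) = 0.1305 × (476/1075) = 0.05782.

V₃/V₁ ≈ 0.0578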